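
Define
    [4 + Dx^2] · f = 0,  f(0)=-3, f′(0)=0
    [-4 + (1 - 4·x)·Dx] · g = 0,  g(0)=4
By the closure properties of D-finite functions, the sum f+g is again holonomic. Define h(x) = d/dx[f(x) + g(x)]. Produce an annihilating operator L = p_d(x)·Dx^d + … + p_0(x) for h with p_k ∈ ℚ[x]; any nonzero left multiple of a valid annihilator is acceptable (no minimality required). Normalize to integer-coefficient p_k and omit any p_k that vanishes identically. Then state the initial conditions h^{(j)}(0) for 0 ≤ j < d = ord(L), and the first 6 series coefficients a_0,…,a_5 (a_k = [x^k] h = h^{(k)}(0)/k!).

L = (1568 - 256·x + 512·x^2) + (-100 + 432·x - 192·x^2 + 256·x^3)·Dx + (392 - 64·x + 128·x^2)·Dx^2 + (-25 + 108·x - 48·x^2 + 64·x^3)·Dx^3  (order 3).
h: a_k = 16, 140, 768, 4088, 20480, 491528/5, …
ICs: h(0) = 16, h′(0) = 140, h′′(0) = 1536.

f: a_k = -3, 0, 6, 0, -2, 0, …
g: a_k = 4, 16, 64, 256, 1024, 4096, …
f+g: L₀ = lclm(L_f,L_g), ord ≤ 2+1.
Derive L from L₀ (diff closure).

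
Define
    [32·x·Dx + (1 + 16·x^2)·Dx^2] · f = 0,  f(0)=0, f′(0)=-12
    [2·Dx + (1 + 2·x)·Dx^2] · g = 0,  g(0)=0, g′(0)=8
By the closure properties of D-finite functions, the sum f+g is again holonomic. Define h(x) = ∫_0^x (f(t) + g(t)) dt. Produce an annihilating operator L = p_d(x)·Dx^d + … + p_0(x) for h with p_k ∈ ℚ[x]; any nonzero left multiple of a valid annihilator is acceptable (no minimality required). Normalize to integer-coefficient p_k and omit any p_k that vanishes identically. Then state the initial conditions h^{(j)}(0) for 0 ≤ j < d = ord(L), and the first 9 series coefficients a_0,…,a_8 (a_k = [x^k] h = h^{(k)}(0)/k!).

L = (-32 - 192·x + 1536·x^2 + 1024·x^3)·Dx^2 + (-20 - 64·x + 576·x^2 + 3072·x^3 + 2048·x^4)·Dx^3 + (-1 + 14·x + 32·x^2 + 256·x^3 + 768·x^4 + 512·x^5)·Dx^4  (order 4).
h: a_k = 0, 0, -2, -8/3, 56/3, -16/5, -1472/15, -128/21, 6208/7, …
ICs: h(0) = 0, h′(0) = 0, h′′(0) = -4, h′′′(0) = -16.

f: a_k = 0, -12, 0, 64, 0, -3072/5, 0, 49152/7, 0, …
g: a_k = 0, 8, -8, 32/3, -16, 128/5, -128/3, 512/7, -128, …
Sum ⇒ L₀ = lclm(L_f,L_g) in ℚ(x)⟨Dx⟩.
Integrate: L := L₀·Dx.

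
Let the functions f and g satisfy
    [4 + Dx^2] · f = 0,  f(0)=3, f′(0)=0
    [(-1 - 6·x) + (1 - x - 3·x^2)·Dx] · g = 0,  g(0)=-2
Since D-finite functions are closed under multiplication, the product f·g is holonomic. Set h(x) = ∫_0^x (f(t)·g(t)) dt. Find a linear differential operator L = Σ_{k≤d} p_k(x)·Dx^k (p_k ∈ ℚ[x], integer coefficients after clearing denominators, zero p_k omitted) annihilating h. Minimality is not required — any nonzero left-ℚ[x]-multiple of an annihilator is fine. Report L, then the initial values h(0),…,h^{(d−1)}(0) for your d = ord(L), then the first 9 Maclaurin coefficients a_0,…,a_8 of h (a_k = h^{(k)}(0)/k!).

f: a_k = 3, 0, -6, 0, 2, 0, -4/15, 0, 2/105, …
g: a_k = -2, -2, -8, -14, -38, -80, -194, -434, -1016, …
L₀ := L_f ⊗_s L_g (sym. prod.), ord ≤ 2.
h=∫₀ˣh₀: take L = L₀·Dx.
L = (2 + 4·x + 12·x^2)·Dx + (2 + 12·x)·Dx^2 + (-1 + x + 3·x^2)·Dx^3  (order 3).
h: a_k = 0, -6, -3, -4, -15/2, -14, -80/3, -5542/105, -6371/60, …
ICs: h(0) = 0, h′(0) = -6, h′′(0) = -6.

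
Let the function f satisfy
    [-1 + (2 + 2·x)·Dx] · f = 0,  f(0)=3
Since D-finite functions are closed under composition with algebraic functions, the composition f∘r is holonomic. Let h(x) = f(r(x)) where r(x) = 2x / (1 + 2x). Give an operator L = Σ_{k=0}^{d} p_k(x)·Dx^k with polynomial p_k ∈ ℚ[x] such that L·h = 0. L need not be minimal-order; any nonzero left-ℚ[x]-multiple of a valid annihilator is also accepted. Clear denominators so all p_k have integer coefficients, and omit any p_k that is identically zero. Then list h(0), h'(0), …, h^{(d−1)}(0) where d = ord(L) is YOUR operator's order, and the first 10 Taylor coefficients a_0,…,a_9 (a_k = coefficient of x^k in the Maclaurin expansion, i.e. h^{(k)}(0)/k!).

f: a_k = 3, 3/2, -3/8, 3/16, -15/128, 21/256, -63/1024, 99/2048, -1287/32768, 2145/65536, …
Substitute x→r, Dx→(1/r')Dx; clear ⇒ L₀.
L = -1 + (1 + 6·x + 8·x^2)·Dx  (order 1).
h: a_k = 3, 3, -15/2, 39/2, -423/8, 1197/8, -7059/16, 21615/16, -547383/128, 1782609/128, …
ICs: h(0) = 3.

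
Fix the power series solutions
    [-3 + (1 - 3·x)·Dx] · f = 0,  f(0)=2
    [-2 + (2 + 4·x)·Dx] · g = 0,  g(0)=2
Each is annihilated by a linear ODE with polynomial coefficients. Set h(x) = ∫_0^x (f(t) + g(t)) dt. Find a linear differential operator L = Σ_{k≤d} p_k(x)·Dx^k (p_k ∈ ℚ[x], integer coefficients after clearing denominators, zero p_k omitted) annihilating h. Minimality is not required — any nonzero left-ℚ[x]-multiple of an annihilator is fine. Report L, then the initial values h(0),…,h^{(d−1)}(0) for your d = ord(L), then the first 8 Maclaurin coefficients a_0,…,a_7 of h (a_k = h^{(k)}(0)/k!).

L = (-42 - 54·x)·Dx + (38 + 132·x + 162·x^2)·Dx^2 + (-4 - 14·x + 42·x^2 + 108·x^3)·Dx^3  (order 3).
h: a_k = 0, 4, 4, 17/3, 55/4, 643/20, 1951/24, 11643/56, …
ICs: h(0) = 0, h′(0) = 4, h′′(0) = 8.

f: a_k = 2, 6, 18, 54, 162, 486, 1458, 4374, …
g: a_k = 2, 2, -1, 1, -5/4, 7/4, -21/8, 33/8, …
Weyl lclm of L_f,L_g ⇒ L₀ (ord ≤ 2).
∫: right-multiply L₀ by Dx.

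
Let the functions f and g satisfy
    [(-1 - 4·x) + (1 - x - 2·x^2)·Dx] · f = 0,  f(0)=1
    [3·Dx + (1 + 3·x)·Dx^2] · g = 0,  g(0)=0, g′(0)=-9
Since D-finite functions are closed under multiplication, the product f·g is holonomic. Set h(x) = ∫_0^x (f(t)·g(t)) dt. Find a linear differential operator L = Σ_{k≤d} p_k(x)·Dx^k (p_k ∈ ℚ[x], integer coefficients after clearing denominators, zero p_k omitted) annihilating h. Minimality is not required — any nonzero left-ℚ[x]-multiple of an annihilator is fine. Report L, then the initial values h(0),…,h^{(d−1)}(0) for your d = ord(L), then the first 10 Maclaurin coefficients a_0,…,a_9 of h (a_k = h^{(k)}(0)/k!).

L = (7 + 24·x)·Dx + (-1 + 17·x + 30·x^2)·Dx^2 + (-1 - 2·x + 5·x^2 + 6·x^3)·Dx^3  (order 3).
h: a_k = 0, 0, -9/2, 3/2, -81/8, 117/20, -1317/40, 4509/140, -154971/1120, 11227/56, …
ICs: h(0) = 0, h′(0) = 0, h′′(0) = -9.

f: a_k = 1, 1, 3, 5, 11, 21, 43, 85, 171, 341, …
g: a_k = 0, -9, 27/2, -27, 243/4, -729/5, 729/2, -6561/7, 19683/8, -6561, …
Sym-product of L_f,L_g gives L₀ (≤ ord 2).
h=∫₀ˣh₀: take L = L₀·Dx.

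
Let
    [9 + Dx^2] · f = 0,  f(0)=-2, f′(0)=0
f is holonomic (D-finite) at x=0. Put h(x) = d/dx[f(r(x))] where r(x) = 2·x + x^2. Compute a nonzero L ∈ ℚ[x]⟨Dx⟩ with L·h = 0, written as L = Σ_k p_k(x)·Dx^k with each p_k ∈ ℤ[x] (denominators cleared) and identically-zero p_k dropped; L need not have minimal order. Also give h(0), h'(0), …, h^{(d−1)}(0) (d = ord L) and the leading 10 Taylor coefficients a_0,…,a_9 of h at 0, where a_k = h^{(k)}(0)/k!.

f: a_k = -2, 0, 9, 0, -27/4, 0, 81/40, 0, -729/2240, 0, …
L₀ from L_f via x↦r, Dx↦r'^{-1}Dx.
Differentiate: ansatz ord ≤ ord L₀ ⇒ L.
L = (39 + 144·x + 216·x^2 + 144·x^3 + 36·x^4) + (-3 - 3·x)·Dx + (1 + 2·x + x^2)·Dx^2  (order 2).
h: a_k = 0, 72, 108, -396, -1080, -972/5, 11718/5, 110862/35, -2916/35, -149931/35, …
ICs: h(0) = 0, h′(0) = 72.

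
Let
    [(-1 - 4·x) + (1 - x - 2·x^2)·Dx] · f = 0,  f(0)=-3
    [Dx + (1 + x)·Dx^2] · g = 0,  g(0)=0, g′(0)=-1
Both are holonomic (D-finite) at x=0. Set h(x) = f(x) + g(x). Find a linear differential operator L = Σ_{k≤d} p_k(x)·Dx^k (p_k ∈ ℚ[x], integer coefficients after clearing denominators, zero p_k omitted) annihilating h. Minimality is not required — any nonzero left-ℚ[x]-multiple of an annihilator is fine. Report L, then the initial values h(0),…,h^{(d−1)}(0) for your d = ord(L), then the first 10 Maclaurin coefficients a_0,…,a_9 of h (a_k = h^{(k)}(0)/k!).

f: a_k = -3, -3, -9, -15, -33, -63, -129, -255, -513, -1023, …
g: a_k = 0, -1, 1/2, -1/3, 1/4, -1/5, 1/6, -1/7, 1/8, -1/9, …
h₀=f+g: left-lcm gives L₀, ord ≤ 3.
L = (42 + 144·x + 144·x^2 + 96·x^3)·Dx + (28 + 172·x + 312·x^2 + 328·x^3 + 160·x^4)·Dx^2 + (-7 - 14·x + 5·x^2 + 56·x^3 + 76·x^4 + 32·x^5)·Dx^3  (order 3).
h: a_k = -3, -4, -17/2, -46/3, -131/4, -316/5, -773/6, -1786/7, -4103/8, -9208/9, …
ICs: h(0) = -3, h′(0) = -4, h′′(0) = -17.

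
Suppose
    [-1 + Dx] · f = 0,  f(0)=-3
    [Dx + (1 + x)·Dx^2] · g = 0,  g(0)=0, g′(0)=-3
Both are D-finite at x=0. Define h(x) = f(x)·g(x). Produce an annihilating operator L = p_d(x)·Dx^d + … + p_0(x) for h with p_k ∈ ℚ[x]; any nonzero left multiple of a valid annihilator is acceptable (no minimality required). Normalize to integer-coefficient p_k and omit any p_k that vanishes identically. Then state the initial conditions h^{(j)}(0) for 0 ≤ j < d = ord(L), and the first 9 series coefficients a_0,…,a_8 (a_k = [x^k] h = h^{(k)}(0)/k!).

f: a_k = -3, -3, -3/2, -1/2, -1/8, -1/40, -1/240, -1/1680, -1/13440, …
g: a_k = 0, -3, 3/2, -1, 3/4, -3/5, 1/2, -3/7, 3/8, …
f·g: L₀ = L_f ⊗_s L_g, ord ≤ 1·2.
L = x + (-1 - 2·x)·Dx + (1 + x)·Dx^2  (order 2).
h: a_k = 0, 9, 9/2, 3, 0, 27/40, -7/16, 23/56, -29/80, …
ICs: h(0) = 0, h′(0) = 9.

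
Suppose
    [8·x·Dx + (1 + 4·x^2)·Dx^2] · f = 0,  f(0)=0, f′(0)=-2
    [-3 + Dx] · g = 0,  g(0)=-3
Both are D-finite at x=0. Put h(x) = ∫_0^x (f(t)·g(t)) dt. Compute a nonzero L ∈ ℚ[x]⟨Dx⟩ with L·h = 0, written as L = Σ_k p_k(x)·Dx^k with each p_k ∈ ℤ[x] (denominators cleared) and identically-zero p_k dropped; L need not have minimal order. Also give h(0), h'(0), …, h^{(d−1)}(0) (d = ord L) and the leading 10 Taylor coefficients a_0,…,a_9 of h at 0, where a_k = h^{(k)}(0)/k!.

L = (9 - 24·x + 36·x^2)·Dx + (-6 + 8·x - 24·x^2)·Dx^2 + (1 + 4·x^2)·Dx^3  (order 3).
h: a_k = 0, 0, 3, 6, 19/4, 3/5, 23/40, 135/28, 2973/2240, -571/56, …
ICs: h(0) = 0, h′(0) = 0, h′′(0) = 6.

f: a_k = 0, -2, 0, 8/3, 0, -32/5, 0, 128/7, 0, -512/9, …
g: a_k = -3, -9, -27/2, -27/2, -81/8, -243/40, -243/80, -729/560, -2187/4480, -729/4480, …
f·g: L₀ = L_f ⊗_s L_g, ord ≤ 2·1.
∫: right-multiply L₀ by Dx.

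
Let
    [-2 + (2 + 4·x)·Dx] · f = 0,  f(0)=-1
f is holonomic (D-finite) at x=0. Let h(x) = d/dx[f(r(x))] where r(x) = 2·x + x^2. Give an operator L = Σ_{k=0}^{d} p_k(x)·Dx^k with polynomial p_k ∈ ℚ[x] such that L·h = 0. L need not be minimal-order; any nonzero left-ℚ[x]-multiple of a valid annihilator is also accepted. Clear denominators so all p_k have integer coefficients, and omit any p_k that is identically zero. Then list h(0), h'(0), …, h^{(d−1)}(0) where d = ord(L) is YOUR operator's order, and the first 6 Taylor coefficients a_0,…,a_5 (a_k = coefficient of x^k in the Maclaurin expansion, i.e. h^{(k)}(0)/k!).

L = -1 + (-1 - 5·x - 6·x^2 - 2·x^3)·Dx  (order 1).
h: a_k = -2, 2, -6, 18, -55, 171, …
ICs: h(0) = -2.

f: a_k = -1, -1, 1/2, -1/2, 5/8, -7/8, …
Substitute x→r, Dx→(1/r')Dx; clear ⇒ L₀.
Derive L from L₀ (diff closure).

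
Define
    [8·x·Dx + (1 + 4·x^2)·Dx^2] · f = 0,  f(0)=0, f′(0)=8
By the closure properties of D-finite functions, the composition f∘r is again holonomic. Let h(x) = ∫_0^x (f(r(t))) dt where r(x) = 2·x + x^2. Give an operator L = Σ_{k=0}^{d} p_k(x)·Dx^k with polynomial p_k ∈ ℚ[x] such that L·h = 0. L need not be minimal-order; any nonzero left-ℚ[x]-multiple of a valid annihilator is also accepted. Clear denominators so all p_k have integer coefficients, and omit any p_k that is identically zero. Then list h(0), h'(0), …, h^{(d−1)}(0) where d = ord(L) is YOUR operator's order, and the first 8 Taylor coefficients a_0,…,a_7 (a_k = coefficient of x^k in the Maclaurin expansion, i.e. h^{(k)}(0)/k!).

L = (-1 + 32·x + 64·x^2 + 48·x^3 + 12·x^4)·Dx^2 + (1 + x + 16·x^2 + 32·x^3 + 20·x^4 + 4·x^5)·Dx^3  (order 3).
h: a_k = 0, 0, 8, 8/3, -64/3, -128/5, 1888/15, 6112/21, …
ICs: h(0) = 0, h′(0) = 0, h′′(0) = 16.

f: a_k = 0, 8, 0, -32/3, 0, 128/5, 0, -512/7, …
Substitute x→r, Dx→(1/r')Dx; clear ⇒ L₀.
Integrate: L := L₀·Dx.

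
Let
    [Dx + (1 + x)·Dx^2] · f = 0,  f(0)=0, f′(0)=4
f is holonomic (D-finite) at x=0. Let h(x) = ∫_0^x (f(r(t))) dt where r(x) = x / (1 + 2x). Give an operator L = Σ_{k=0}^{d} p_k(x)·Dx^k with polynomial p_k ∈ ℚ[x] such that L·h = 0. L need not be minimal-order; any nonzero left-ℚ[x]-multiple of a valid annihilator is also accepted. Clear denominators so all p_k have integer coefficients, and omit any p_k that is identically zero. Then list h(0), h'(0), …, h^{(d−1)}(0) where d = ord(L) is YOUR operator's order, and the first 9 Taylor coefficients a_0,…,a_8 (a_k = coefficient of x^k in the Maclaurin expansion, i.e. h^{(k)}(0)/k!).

f: a_k = 0, 4, -2, 4/3, -1, 4/5, -2/3, 4/7, -1/2, …
Substitute x→r, Dx→(1/r')Dx; clear ⇒ L₀.
Integrate: L := L₀·Dx.
L = (5 + 12·x)·Dx^2 + (1 + 5·x + 6·x^2)·Dx^3  (order 3).
h: a_k = 0, 0, 2, -10/3, 19/3, -13, 422/15, -190/3, 2059/14, …
ICs: h(0) = 0, h′(0) = 0, h′′(0) = 4.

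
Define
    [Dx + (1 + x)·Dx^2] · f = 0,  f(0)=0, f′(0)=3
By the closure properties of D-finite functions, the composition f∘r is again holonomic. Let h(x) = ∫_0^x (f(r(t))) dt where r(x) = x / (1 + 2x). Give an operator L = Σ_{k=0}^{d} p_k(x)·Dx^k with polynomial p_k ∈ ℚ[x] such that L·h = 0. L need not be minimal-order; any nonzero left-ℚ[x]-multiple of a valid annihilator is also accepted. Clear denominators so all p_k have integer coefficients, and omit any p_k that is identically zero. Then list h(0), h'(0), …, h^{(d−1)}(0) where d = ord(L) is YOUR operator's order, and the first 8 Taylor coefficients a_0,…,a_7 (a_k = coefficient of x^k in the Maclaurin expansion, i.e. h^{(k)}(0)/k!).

L = (5 + 12·x)·Dx^2 + (1 + 5·x + 6·x^2)·Dx^3  (order 3).
h: a_k = 0, 0, 3/2, -5/2, 19/4, -39/4, 211/10, -95/2, …
ICs: h(0) = 0, h′(0) = 0, h′′(0) = 3.

f: a_k = 0, 3, -3/2, 1, -3/4, 3/5, -1/2, 3/7, …
Substitute x→r, Dx→(1/r')Dx; clear ⇒ L₀.
∫: right-multiply L₀ by Dx.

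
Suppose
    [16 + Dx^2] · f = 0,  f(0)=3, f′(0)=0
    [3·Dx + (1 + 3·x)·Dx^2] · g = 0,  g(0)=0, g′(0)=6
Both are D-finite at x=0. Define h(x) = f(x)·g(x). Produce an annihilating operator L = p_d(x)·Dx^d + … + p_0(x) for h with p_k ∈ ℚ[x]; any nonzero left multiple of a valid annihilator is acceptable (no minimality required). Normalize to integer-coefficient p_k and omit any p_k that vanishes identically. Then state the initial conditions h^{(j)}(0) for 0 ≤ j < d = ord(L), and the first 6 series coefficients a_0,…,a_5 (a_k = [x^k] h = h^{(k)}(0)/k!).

f: a_k = 3, 0, -24, 0, 32, 0, …
g: a_k = 0, 6, -9, 18, -81/2, 486/5, …
Product ⇒ symmetric product L₀, ord ≤ 4.
L = (2272 + 127488·x + 781056·x^2 + 1769472·x^3 + 1327104·x^4) + (4416 + 50112·x + 165888·x^2 + 165888·x^3)·Dx + (1022 + 19392·x + 102816·x^2 + 221184·x^3 + 165888·x^4)·Dx^2 + (276 + 3132·x + 10368·x^2 + 10368·x^3)·Dx^3 + (55 + 714·x + 3375·x^2 + 6912·x^3 + 5184·x^4)·Dx^4  (order 4).
h: a_k = 0, 18, -27, -90, 189/2, 258/5, …
ICs: h(0) = 0, h′(0) = 18, h′′(0) = -54, h′′′(0) = -540.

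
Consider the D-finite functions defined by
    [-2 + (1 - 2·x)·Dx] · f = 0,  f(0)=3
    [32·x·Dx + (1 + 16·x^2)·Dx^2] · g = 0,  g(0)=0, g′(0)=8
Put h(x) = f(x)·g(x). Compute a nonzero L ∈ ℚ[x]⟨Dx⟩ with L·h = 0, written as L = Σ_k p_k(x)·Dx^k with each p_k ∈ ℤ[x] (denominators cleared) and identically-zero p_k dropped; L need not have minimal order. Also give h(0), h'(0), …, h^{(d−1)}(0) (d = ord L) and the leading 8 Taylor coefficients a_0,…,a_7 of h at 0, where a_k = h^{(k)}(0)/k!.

L = 64·x + (4 - 32·x + 128·x^2)·Dx + (-1 + 2·x - 16·x^2 + 32·x^3)·Dx^2  (order 2).
h: a_k = 0, 24, 48, -32, -64, 5504/5, 11008/5, -337408/35, …
ICs: h(0) = 0, h′(0) = 24.

f: a_k = 3, 6, 12, 24, 48, 96, 192, 384, …
g: a_k = 0, 8, 0, -128/3, 0, 2048/5, 0, -32768/7, …
L₀ := L_f ⊗_s L_g (sym. prod.), ord ≤ 2.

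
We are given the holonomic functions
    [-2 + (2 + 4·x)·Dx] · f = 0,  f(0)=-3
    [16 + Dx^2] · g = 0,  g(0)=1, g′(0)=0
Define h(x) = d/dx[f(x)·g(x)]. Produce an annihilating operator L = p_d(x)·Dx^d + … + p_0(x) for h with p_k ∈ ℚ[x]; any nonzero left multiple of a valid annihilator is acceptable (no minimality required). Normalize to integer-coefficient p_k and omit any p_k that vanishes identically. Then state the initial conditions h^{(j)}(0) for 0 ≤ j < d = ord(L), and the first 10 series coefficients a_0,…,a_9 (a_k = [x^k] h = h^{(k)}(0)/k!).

L = (413 + 2688·x + 6784·x^2 + 8192·x^3 + 4096·x^4) + (-26 - 180·x - 384·x^2 - 256·x^3)·Dx + (19 + 140·x + 396·x^2 + 512·x^3 + 256·x^4)·Dx^2  (order 2).
h: a_k = -3, 51, 135/2, -337/2, -905/8, 5281/40, 26677/240, -199649/1680, 338661/4480, -20939279/120960, …
ICs: h(0) = -3, h′(0) = 51.

f: a_k = -3, -3, 3/2, -3/2, 15/8, -21/8, 63/16, -99/16, 1287/128, -2145/128, …
g: a_k = 1, 0, -8, 0, 32/3, 0, -256/45, 0, 512/315, 0, …
f·g: L₀ = L_f ⊗_s L_g, ord ≤ 1·2.
Derive L from L₀ (diff closure).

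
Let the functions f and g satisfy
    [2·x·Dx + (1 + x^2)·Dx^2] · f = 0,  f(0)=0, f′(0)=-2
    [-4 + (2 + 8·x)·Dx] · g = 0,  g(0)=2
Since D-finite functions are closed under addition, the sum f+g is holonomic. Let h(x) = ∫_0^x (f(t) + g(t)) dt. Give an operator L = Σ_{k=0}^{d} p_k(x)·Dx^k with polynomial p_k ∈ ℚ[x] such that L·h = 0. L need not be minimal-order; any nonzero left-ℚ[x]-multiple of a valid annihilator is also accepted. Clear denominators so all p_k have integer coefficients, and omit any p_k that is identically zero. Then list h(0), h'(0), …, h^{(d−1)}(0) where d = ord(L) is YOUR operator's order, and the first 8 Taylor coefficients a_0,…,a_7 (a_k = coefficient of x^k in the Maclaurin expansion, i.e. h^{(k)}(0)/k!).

L = (-4 - 40·x + 12·x^2 + 24·x^3)·Dx^2 + (-14 - 16·x - 50·x^2 + 48·x^3 + 84·x^4)·Dx^3 + (-2 - 6·x + 12·x^2 + 18·x^3 + 14·x^4 + 24·x^5)·Dx^4  (order 4).
h: a_k = 0, 2, 1, -4/3, 13/6, -4, 139/15, -24, …
ICs: h(0) = 0, h′(0) = 2, h′′(0) = 2, h′′′(0) = -8.

f: a_k = 0, -2, 0, 2/3, 0, -2/5, 0, 2/7, …
g: a_k = 2, 4, -4, 8, -20, 56, -168, 528, …
h₀=f+g: left-lcm gives L₀, ord ≤ 3.
h=∫h₀ ⇒ L = L₀·Dx.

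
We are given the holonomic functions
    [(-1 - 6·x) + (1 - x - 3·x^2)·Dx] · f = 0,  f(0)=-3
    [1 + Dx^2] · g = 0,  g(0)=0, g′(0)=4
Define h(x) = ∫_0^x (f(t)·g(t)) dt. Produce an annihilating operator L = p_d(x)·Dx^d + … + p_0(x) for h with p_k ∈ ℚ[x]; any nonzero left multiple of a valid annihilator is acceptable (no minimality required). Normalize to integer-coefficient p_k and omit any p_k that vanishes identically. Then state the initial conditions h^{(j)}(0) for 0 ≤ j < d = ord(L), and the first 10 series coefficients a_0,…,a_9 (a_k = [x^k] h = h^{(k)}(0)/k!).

f: a_k = -3, -3, -12, -21, -57, -120, -291, -651, -1524, -3477, …
g: a_k = 0, 4, 0, -2/3, 0, 1/30, 0, -1/1260, 0, 1/90720, …
Sym-product of L_f,L_g gives L₀ (≤ ord 2).
Integrate: L := L₀·Dx.
L = (5 + x + 3·x^2)·Dx + (2 + 12·x)·Dx^2 + (-1 + x + 3·x^2)·Dx^3  (order 3).
h: a_k = 0, 0, -6, -4, -23/2, -82/5, -2201/60, -4661/70, -473087/3360, -1060373/3780, …
ICs: h(0) = 0, h′(0) = 0, h′′(0) = -12.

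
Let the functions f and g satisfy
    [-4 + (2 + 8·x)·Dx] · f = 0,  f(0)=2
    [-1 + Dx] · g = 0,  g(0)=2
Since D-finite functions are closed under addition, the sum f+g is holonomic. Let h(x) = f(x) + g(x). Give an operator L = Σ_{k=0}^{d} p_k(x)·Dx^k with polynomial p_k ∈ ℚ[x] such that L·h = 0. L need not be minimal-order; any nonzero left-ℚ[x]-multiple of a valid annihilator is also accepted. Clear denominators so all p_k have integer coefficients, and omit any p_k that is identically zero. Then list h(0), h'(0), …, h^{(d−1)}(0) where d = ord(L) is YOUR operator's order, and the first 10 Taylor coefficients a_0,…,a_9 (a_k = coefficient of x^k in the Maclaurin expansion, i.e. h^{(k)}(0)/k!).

L = (6 + 8·x) + (-5 - 8·x - 16·x^2)·Dx + (-1 + 16·x^2)·Dx^2  (order 2).
h: a_k = 4, 6, -3, 25/3, -239/12, 3361/60, -60479/360, 1330561/2520, -34594559/20160, 1037836801/181440, …
ICs: h(0) = 4, h′(0) = 6.

f: a_k = 2, 4, -4, 8, -20, 56, -168, 528, -1716, 5720, …
g: a_k = 2, 2, 1, 1/3, 1/12, 1/60, 1/360, 1/2520, 1/20160, 1/181440, …
h₀=f+g: left-lcm gives L₀, ord ≤ 2.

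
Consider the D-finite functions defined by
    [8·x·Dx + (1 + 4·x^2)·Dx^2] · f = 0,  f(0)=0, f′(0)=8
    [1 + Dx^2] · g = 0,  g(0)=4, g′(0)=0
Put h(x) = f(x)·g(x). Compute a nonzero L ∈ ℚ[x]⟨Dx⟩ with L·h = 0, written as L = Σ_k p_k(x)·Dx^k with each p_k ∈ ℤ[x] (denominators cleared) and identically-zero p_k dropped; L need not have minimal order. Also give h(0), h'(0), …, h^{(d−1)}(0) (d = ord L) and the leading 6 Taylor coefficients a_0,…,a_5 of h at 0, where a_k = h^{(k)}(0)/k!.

L = (85 + 944·x^2 + 416·x^4 + 256·x^6 + 256·x^8) + (144·x + 704·x^3 + 768·x^5 + 1024·x^7)·Dx + (90 + 992·x^2 + 576·x^4 + 512·x^6 + 512·x^8)·Dx^2 + (144·x + 704·x^3 + 768·x^5 + 1024·x^7)·Dx^3 + (5 + 48·x^2 + 160·x^4 + 256·x^6 + 256·x^8)·Dx^4  (order 4).
h: a_k = 0, 32, 0, -176/3, 0, 1876/15, …
ICs: h(0) = 0, h′(0) = 32, h′′(0) = 0, h′′′(0) = -352.

f: a_k = 0, 8, 0, -32/3, 0, 128/5, …
g: a_k = 4, 0, -2, 0, 1/6, 0, …
f·g: L₀ = L_f ⊗_s L_g, ord ≤ 2·2.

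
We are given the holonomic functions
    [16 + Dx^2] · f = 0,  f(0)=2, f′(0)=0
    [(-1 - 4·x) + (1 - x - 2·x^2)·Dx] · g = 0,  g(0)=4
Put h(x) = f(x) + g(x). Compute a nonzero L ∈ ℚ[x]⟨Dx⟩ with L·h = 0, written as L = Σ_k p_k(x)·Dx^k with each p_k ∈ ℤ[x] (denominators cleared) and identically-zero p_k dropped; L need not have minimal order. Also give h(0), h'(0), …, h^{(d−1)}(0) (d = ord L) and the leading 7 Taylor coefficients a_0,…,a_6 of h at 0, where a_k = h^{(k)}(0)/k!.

f: a_k = 2, 0, -16, 0, 64/3, 0, -512/45, …
g: a_k = 4, 4, 12, 20, 44, 84, 172, …
Weyl lclm of L_f,L_g ⇒ L₀ (ord ≤ 3).
L = (-368 - 1408·x + 256·x^2 - 512·x^3 - 2560·x^4 - 2048·x^5) + (176 - 336·x - 384·x^2 + 1024·x^3 + 384·x^4 - 1536·x^5 - 1024·x^6)·Dx + (-23 - 88·x + 16·x^2 - 32·x^3 - 160·x^4 - 128·x^5)·Dx^2 + (11 - 21·x - 24·x^2 + 64·x^3 + 24·x^4 - 96·x^5 - 64·x^6)·Dx^3  (order 3).
h: a_k = 6, 4, -4, 20, 196/3, 84, 7228/45, …
ICs: h(0) = 6, h′(0) = 4, h′′(0) = -8.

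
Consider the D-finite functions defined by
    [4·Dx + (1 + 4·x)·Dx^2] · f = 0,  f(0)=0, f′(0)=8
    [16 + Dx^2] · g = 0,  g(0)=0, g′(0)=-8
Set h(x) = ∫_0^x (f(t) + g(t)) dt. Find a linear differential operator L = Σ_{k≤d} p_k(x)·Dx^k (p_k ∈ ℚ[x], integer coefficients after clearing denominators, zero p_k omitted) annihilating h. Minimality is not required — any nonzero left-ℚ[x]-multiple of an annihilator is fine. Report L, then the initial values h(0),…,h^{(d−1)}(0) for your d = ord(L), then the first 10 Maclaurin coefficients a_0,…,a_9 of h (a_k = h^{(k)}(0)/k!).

L = (448 + 512·x + 1024·x^2)·Dx^2 + (48 + 320·x + 768·x^2 + 1024·x^3)·Dx^3 + (28 + 32·x + 64·x^2)·Dx^4 + (3 + 20·x + 48·x^2 + 64·x^3)·Dx^5  (order 5).
h: a_k = 0, 0, 0, -16/3, 16, -128/5, 2944/45, -4096/21, 26368/45, -16384/9, …
ICs: h(0) = 0, h′(0) = 0, h′′(0) = 0, h′′′(0) = -32, h′′′′(0) = 384.

f: a_k = 0, 8, -16, 128/3, -128, 2048/5, -4096/3, 32768/7, -16384, 524288/9, …
g: a_k = 0, -8, 0, 64/3, 0, -256/15, 0, 2048/315, 0, -4096/2835, …
Sum ⇒ L₀ = lclm(L_f,L_g) in ℚ(x)⟨Dx⟩.
h=∫₀ˣh₀: take L = L₀·Dx.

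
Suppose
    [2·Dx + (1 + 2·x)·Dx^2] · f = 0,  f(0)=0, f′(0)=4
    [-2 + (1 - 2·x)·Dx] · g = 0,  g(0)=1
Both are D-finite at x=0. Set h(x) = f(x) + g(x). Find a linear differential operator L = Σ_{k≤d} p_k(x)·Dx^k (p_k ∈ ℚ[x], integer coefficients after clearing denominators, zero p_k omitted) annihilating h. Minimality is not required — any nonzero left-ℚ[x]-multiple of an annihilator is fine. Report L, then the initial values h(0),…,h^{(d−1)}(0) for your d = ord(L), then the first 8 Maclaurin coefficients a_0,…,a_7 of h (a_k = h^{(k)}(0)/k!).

L = (-40 - 16·x)·Dx + (-8 - 64·x - 32·x^2)·Dx^2 + (3 + 2·x - 12·x^2 - 8·x^3)·Dx^3  (order 3).
h: a_k = 1, 6, 0, 40/3, 8, 224/5, 128/3, 1152/7, …
ICs: h(0) = 1, h′(0) = 6, h′′(0) = 0.

f: a_k = 0, 4, -4, 16/3, -8, 64/5, -64/3, 256/7, …
g: a_k = 1, 2, 4, 8, 16, 32, 64, 128, …
h₀=f+g: left-lcm gives L₀, ord ≤ 3.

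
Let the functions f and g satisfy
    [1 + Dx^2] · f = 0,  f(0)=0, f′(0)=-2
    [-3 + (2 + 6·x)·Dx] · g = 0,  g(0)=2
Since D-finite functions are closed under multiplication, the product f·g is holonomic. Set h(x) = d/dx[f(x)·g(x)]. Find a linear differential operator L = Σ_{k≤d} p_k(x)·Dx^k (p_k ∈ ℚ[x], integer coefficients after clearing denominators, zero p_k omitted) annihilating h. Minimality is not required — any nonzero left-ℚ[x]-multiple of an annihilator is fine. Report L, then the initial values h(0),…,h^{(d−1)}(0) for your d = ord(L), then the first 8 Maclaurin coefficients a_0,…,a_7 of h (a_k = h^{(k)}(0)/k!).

L = (133 + 2352·x + 4104·x^2 + 1728·x^3 + 1296·x^4) + (276 + 540·x - 1296·x^2 - 1296·x^3)·Dx + (124 + 840·x + 1836·x^2 + 1728·x^3 + 1296·x^4)·Dx^2  (order 2).
h: a_k = -4, -12, 31/2, -23, 5699/96, -24483/160, 4655323/11520, -1468555/1344, …
ICs: h(0) = -4, h′(0) = -12.

f: a_k = 0, -2, 0, 1/3, 0, -1/60, 0, 1/2520, …
g: a_k = 2, 3, -9/4, 27/8, -405/64, 1701/128, -15309/512, 72171/1024, …
h₀=f·g: eliminate ⇒ L₀, order ≤ 2·1.
h₀' ⇒ L via d/dx closure of L₀.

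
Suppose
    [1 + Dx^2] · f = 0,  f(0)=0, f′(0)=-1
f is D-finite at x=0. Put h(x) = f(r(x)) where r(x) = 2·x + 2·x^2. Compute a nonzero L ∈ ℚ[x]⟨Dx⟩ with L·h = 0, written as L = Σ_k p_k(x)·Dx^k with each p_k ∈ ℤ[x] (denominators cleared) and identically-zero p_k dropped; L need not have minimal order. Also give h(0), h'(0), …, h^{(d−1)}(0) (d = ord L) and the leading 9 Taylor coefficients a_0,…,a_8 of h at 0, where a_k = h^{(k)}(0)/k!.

L = (4 + 24·x + 48·x^2 + 32·x^3) - 2·Dx + (1 + 2·x)·Dx^2  (order 2).
h: a_k = 0, -2, -2, 4/3, 4, 56/15, 0, -832/315, -112/45, …
ICs: h(0) = 0, h′(0) = -2.

f: a_k = 0, -1, 0, 1/6, 0, -1/120, 0, 1/5040, 0, …
Substitute x→r, Dx→(1/r')Dx; clear ⇒ L₀.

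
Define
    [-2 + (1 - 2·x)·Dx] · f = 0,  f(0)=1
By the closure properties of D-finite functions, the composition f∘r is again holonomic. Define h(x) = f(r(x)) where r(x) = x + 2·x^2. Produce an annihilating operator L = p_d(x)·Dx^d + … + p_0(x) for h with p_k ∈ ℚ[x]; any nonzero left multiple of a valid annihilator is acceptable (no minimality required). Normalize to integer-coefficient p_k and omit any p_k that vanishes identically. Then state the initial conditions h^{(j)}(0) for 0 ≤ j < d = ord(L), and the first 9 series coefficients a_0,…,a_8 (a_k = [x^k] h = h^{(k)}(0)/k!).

f: a_k = 1, 2, 4, 8, 16, 32, 64, 128, 256, …
h₀=f(r): pull back L_f along r ⇒ L₀.
L = (2 + 8·x) + (-1 + 2·x + 4·x^2)·Dx  (order 1).
h: a_k = 1, 2, 8, 24, 80, 256, 832, 2688, 8704, …
ICs: h(0) = 1.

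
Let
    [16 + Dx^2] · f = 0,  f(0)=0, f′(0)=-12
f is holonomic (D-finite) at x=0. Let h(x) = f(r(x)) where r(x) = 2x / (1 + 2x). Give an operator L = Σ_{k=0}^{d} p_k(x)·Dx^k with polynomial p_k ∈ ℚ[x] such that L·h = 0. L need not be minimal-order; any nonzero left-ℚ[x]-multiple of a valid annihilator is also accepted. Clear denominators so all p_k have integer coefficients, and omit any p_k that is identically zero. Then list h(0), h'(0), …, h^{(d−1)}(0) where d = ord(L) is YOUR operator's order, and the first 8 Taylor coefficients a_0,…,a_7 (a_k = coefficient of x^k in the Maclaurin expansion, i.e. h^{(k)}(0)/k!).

L = 64 + (4 + 24·x + 48·x^2 + 32·x^3)·Dx + (1 + 8·x + 24·x^2 + 32·x^3 + 16·x^4)·Dx^2  (order 2).
h: a_k = 0, -24, 48, 160, -1344, 24704/5, -11520, 1260032/105, …
ICs: h(0) = 0, h′(0) = -24.

f: a_k = 0, -12, 0, 32, 0, -128/5, 0, 1024/105, …
h₀=f(r): pull back L_f along r ⇒ L₀.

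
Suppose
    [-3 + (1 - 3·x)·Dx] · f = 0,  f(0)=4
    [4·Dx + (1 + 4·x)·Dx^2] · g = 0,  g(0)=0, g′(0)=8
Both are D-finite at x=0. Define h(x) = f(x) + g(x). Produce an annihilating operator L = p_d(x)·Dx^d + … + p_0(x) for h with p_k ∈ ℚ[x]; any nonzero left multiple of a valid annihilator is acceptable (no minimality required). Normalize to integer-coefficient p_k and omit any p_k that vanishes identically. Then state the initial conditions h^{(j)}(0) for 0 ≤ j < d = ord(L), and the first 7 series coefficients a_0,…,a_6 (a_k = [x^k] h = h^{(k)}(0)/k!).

f: a_k = 4, 12, 36, 108, 324, 972, 2916, …
g: a_k = 0, 8, -16, 128/3, -128, 2048/5, -4096/3, …
f+g: L₀ = lclm(L_f,L_g), ord ≤ 1+2.
L = (204 + 144·x)·Dx + (11 + 312·x + 288·x^2)·Dx^2 + (-5 - 11·x + 54·x^2 + 72·x^3)·Dx^3  (order 3).
h: a_k = 4, 20, 20, 452/3, 196, 6908/5, 4652/3, …
ICs: h(0) = 4, h′(0) = 20, h′′(0) = 40.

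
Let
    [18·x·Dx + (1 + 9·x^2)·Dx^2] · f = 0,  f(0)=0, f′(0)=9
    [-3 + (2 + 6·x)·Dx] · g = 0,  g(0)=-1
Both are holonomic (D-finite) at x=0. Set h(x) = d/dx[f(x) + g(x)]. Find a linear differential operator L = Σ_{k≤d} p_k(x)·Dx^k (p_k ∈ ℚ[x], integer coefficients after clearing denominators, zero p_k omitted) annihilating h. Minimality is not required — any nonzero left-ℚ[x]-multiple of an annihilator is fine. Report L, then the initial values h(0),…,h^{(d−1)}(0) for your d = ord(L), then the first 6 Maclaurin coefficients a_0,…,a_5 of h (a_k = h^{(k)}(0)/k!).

f: a_k = 0, 9, 0, -27, 0, 729/5, …
g: a_k = -1, -3/2, 9/8, -27/16, 405/128, -1701/256, …
Weyl lclm of L_f,L_g ⇒ L₀ (ord ≤ 3).
h=h₀': d/dx-closure on L₀ ⇒ L.
L = (-36 - 270·x + 972·x^2 + 1458·x^3) + (-33 - 144·x + 270·x^2 + 3888·x^3 + 5103·x^4)·Dx + (-2 + 18·x + 108·x^2 + 324·x^3 + 1134·x^4 + 1458·x^5)·Dx^2  (order 2).
h: a_k = 15/2, 9/4, -1377/16, 405/32, 178119/256, 45927/512, …
ICs: h(0) = 15/2, h′(0) = 9/4.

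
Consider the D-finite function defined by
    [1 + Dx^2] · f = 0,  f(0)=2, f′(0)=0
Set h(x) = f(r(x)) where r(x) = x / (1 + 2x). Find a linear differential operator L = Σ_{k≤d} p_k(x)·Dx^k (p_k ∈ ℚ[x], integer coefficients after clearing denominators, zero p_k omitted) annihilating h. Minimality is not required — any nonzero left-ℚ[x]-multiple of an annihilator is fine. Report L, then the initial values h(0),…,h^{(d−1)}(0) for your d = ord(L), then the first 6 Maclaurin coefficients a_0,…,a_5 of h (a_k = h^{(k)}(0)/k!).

L = 1 + (4 + 24·x + 48·x^2 + 32·x^3)·Dx + (1 + 8·x + 24·x^2 + 32·x^3 + 16·x^4)·Dx^2  (order 2).
h: a_k = 2, 0, -1, 4, -143/12, 94/3, …
ICs: h(0) = 2, h′(0) = 0.

f: a_k = 2, 0, -1, 0, 1/12, 0, …
h₀=f(r): pull back L_f along r ⇒ L₀.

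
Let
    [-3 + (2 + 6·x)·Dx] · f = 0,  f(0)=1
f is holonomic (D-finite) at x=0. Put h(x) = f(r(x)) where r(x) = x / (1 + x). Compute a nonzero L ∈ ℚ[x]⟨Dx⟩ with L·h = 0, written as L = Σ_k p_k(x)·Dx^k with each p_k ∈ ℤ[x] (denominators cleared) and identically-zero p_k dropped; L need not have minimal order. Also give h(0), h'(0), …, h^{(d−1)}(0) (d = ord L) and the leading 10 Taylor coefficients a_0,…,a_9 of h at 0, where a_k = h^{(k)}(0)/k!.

L = -3 + (2 + 10·x + 8·x^2)·Dx  (order 1).
h: a_k = 1, 3/2, -21/8, 87/16, -1677/128, 9069/256, -106305/1024, 658335/2048, -33903165/32768, 224519505/65536, …
ICs: h(0) = 1.

f: a_k = 1, 3/2, -9/8, 27/16, -405/128, 1701/256, -15309/1024, 72171/2048, -2814669/32768, 14073345/65536, …
h₀=f(r): pull back L_f along r ⇒ L₀.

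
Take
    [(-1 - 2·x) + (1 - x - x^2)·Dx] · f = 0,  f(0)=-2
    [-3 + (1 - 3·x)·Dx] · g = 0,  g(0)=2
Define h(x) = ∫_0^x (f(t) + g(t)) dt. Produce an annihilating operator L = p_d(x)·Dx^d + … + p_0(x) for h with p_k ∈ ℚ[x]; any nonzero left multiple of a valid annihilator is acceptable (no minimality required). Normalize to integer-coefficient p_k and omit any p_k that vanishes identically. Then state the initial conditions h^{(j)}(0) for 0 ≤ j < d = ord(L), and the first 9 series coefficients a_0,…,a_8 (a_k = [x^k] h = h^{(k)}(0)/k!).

L = (-6 - 36·x + 18·x^2 - 18·x^3)·Dx + (14 - 18·x - 24·x^2 + 18·x^3 - 36·x^4)·Dx^2 + (-2 + 10·x - 15·x^2 + 10·x^3 - 9·x^5)·Dx^3  (order 3).
h: a_k = 0, 0, 2, 14/3, 12, 152/5, 235/3, 1432/7, 1083/2, …
ICs: h(0) = 0, h′(0) = 0, h′′(0) = 4.

f: a_k = -2, -2, -4, -6, -10, -16, -26, -42, -68, …
g: a_k = 2, 6, 18, 54, 162, 486, 1458, 4374, 13122, …
L₀ := lclm(L_f,L_g); ord L₀ ≤ 1+1.
∫: right-multiply L₀ by Dx.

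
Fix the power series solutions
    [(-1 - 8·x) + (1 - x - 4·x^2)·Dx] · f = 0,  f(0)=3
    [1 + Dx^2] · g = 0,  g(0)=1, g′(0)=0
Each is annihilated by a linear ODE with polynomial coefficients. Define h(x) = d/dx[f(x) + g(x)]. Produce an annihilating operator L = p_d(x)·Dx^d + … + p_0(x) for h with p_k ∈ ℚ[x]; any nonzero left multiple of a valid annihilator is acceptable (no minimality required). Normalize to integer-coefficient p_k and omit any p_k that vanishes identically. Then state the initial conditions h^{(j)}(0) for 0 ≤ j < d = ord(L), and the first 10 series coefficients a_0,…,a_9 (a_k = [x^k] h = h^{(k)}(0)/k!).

f: a_k = 3, 3, 15, 27, 87, 195, 543, 1323, 3495, 8787, …
g: a_k = 1, 0, -1/2, 0, 1/24, 0, -1/720, 0, 1/40320, 0, …
f+g: L₀ = lclm(L_f,L_g), ord ≤ 1+2.
Differentiate: ansatz ord ≤ ord L₀ ⇒ L.
L = (706 + 4324·x + 19178·x^2 + 15080·x^3 + 30400·x^4 + 1152·x^5 + 1536·x^6) + (-55 - 431·x + 153·x^2 + 1009·x^3 + 3620·x^4 + 5904·x^5 + 448·x^6 + 512·x^7)·Dx + (706 + 4324·x + 19178·x^2 + 15080·x^3 + 30400·x^4 + 1152·x^5 + 1536·x^6)·Dx^2 + (-55 - 431·x + 153·x^2 + 1009·x^3 + 3620·x^4 + 5904·x^5 + 448·x^6 + 512·x^7)·Dx^3  (order 3).
h: a_k = 3, 29, 81, 2089/6, 975, 390959/120, 9261, 140918401/5040, 79083, 82616889599/362880, …
ICs: h(0) = 3, h′(0) = 29, h′′(0) = 162.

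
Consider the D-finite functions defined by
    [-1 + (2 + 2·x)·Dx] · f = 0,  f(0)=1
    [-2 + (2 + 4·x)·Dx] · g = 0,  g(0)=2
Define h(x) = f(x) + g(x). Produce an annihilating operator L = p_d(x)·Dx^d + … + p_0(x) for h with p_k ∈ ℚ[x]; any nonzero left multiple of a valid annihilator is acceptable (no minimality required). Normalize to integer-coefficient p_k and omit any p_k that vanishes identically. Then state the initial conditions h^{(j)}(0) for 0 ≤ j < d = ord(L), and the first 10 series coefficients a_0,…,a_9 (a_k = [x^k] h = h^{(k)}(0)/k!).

L = -1 + (3 + 4·x)·Dx + (2 + 6·x + 4·x^2)·Dx^2  (order 2).
h: a_k = 3, 5/2, -9/8, 17/16, -165/128, 455/256, -2709/1024, 8481/2048, -220077/32768, 732875/65536, …
ICs: h(0) = 3, h′(0) = 5/2.

f: a_k = 1, 1/2, -1/8, 1/16, -5/128, 7/256, -21/1024, 33/2048, -429/32768, 715/65536, …
g: a_k = 2, 2, -1, 1, -5/4, 7/4, -21/8, 33/8, -429/64, 715/64, …
h₀=f+g: left-lcm gives L₀, ord ≤ 2.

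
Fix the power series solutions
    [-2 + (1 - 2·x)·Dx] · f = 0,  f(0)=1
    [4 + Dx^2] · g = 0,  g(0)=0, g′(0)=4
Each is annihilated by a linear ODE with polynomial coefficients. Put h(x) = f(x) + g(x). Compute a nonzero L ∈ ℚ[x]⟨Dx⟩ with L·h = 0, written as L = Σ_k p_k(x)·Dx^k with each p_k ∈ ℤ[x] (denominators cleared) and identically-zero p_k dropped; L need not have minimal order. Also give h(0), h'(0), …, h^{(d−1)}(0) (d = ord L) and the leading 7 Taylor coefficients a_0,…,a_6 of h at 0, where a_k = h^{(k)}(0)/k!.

f: a_k = 1, 2, 4, 8, 16, 32, 64, …
g: a_k = 0, 4, 0, -8/3, 0, 8/15, 0, …
f+g: L₀ = lclm(L_f,L_g), ord ≤ 1+2.
L = (56 - 32·x + 32·x^2) + (-12 + 40·x - 48·x^2 + 32·x^3)·Dx + (14 - 8·x + 8·x^2)·Dx^2 + (-3 + 10·x - 12·x^2 + 8·x^3)·Dx^3  (order 3).
h: a_k = 1, 6, 4, 16/3, 16, 488/15, 64, …
ICs: h(0) = 1, h′(0) = 6, h′′(0) = 8.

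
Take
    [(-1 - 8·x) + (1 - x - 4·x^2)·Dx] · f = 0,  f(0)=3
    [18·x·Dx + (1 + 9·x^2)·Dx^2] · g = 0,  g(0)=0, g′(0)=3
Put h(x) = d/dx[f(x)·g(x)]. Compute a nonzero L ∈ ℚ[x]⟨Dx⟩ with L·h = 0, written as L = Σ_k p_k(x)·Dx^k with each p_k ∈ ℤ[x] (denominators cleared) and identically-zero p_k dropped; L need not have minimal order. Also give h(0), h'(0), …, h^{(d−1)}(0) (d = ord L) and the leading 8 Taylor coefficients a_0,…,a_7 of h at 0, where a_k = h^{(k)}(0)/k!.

L = (6 + 5022·x^2 + 7776·x^3 + 46656·x^4) + (21 + 186·x + 297·x^2 + 1710·x^3 + 7776·x^4 + 31104·x^5)·Dx + (-4 - 5·x - 119·x^2 + 99·x^3 - 315·x^4 + 1296·x^5 + 3888·x^6)·Dx^2  (order 2).
h: a_k = 9, 18, 54, 216, 1359, 14634/5, 4464, 724896/35, …
ICs: h(0) = 9, h′(0) = 18.

f: a_k = 3, 3, 15, 27, 87, 195, 543, 1323, …
g: a_k = 0, 3, 0, -9, 0, 243/5, 0, -2187/7, …
f·g: L₀ = L_f ⊗_s L_g, ord ≤ 1·2.
h₀' ⇒ L via d/dx closure of L₀.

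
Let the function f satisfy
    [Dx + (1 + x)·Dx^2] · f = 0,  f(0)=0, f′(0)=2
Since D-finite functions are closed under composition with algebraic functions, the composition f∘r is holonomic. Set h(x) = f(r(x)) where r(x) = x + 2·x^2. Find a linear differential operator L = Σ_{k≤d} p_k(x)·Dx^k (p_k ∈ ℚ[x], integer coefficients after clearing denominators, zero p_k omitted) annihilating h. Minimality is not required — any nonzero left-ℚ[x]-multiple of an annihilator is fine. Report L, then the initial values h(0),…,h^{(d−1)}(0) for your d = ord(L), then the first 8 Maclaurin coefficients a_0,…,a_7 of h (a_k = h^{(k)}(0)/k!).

L = (-3 + 4·x + 8·x^2)·Dx + (1 + 5·x + 6·x^2 + 8·x^3)·Dx^2  (order 2).
h: a_k = 0, 2, 3, -10/3, -1/2, 22/5, -3, -26/7, …
ICs: h(0) = 0, h′(0) = 2.

f: a_k = 0, 2, -1, 2/3, -1/2, 2/5, -1/3, 2/7, …
Change of var in L_f (x↦r) gives L₀.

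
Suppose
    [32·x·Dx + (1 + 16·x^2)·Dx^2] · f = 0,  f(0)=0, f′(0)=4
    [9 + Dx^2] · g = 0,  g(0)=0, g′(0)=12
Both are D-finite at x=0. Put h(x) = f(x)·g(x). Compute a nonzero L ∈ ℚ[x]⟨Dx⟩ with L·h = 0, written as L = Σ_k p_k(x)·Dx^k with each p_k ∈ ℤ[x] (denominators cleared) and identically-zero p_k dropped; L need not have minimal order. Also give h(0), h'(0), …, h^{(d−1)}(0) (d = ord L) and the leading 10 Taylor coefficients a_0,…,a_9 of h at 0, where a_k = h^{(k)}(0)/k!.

f: a_k = 0, 4, 0, -64/3, 0, 1024/5, 0, -16384/7, 0, 262144/9, …
g: a_k = 0, 12, 0, -18, 0, 81/10, 0, -243/140, 0, 243/1120, …
L₀ := L_f ⊗_s L_g (sym. prod.), ord ≤ 4.
L = (16425 + 696384·x^2 + 2778624·x^4 + 11943936·x^6 + 47775744·x^8) + (23616·x + 543744·x^3 + 3981312·x^5 + 21233664·x^7)·Dx + (2050 + 87168·x^2 + 470016·x^4 + 2654208·x^6 + 10616832·x^8)·Dx^2 + (2624·x + 60416·x^3 + 442368·x^5 + 2359296·x^7)·Dx^3 + (25 + 1088·x^2 + 17920·x^4 + 147456·x^6 + 589824·x^8)·Dx^4  (order 4).
h: a_k = 0, 0, 48, 0, -328, 0, 2874, 0, -31953, 0, …
ICs: h(0) = 0, h′(0) = 0, h′′(0) = 96, h′′′(0) = 0.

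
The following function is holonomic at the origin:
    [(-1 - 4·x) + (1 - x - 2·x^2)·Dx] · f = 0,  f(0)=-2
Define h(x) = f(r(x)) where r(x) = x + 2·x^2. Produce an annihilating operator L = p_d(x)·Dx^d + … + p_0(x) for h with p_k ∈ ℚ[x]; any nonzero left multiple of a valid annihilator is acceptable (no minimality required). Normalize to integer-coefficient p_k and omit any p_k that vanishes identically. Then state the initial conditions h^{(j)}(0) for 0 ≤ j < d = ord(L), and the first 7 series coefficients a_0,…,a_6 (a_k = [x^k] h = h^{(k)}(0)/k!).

L = (1 + 8·x + 24·x^2 + 32·x^3) + (-1 + x + 4·x^2 + 8·x^3 + 8·x^4)·Dx  (order 1).
h: a_k = -2, -2, -10, -34, -106, -338, -1114, …
ICs: h(0) = -2.

f: a_k = -2, -2, -6, -10, -22, -42, -86, …
L₀ from L_f via x↦r, Dx↦r'^{-1}Dx.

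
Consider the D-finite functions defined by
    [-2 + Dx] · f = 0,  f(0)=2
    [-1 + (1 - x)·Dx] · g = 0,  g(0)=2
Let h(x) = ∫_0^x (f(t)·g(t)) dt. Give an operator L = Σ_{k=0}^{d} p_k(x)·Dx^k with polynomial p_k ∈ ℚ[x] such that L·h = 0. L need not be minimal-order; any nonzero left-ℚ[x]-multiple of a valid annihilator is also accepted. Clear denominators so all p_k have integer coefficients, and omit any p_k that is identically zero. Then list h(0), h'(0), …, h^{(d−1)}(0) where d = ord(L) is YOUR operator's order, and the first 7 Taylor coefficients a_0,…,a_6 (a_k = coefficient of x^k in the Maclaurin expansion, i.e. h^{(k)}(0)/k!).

L = (3 - 2·x)·Dx + (-1 + x)·Dx^2  (order 2).
h: a_k = 0, 4, 6, 20/3, 19/3, 28/5, 218/45, …
ICs: h(0) = 0, h′(0) = 4.

f: a_k = 2, 4, 4, 8/3, 4/3, 8/15, 8/45, …
g: a_k = 2, 2, 2, 2, 2, 2, 2, …
Product ⇒ symmetric product L₀, ord ≤ 1.
h=∫h₀ ⇒ L = L₀·Dx.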